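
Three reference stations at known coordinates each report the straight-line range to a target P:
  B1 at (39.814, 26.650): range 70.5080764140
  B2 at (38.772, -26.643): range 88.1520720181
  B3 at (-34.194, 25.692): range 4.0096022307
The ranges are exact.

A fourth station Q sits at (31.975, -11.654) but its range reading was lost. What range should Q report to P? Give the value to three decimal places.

eq1: (x − 39.814)² + (y − 26.650)² = 70.5080764140²
eq2: (x − 38.772)² + (y + 26.643)² = 88.1520720181²
eq3: (x + 34.194)² + (y − 25.692)² = 4.0096022307²
eq3−eq1, eq3−eq2 (x²,y² cancel):
  148.016·x + 1.916·y = -4489.243334
  145.932·x − 104.670·y = -7370.901958
det = 148.016·-104.670 − 1.916·145.932 = -15772.440432
x = (-4489.243334·-104.670 − 1.916·-7370.901958) / -15772.440432 = -30.687182
y = (148.016·-7370.901958 − -4489.243334·145.932) / -15772.440432 = 27.636000
|P − Q| = √((-30.687182 − 31.975)² + (27.636000 − -11.654)²) = 73.961160

73.961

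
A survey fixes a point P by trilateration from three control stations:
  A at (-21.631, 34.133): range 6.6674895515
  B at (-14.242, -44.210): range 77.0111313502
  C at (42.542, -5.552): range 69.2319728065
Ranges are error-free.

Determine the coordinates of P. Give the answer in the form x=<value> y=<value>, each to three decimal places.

x=-15.099 y=32.796

eq1: (x + 21.631)² + (y − 34.133)² = 6.6674895515²
eq2: (x + 14.242)² + (y + 44.210)² = 77.0111313502²
eq3: (x − 42.542)² + (y + 5.552)² = 69.2319728065²
eq3−eq1, eq3−eq2 (x²,y² cancel):
  -128.346·x + 79.370·y = 4540.926024
  -113.568·x − 77.316·y = -820.936097
det = -128.346·-77.316 − 79.370·-113.568 = 18937.091496
x = (4540.926024·-77.316 − 79.370·-820.936097) / 18937.091496 = -15.098862
y = (-128.346·-820.936097 − 4540.926024·-113.568) / 18937.091496 = 32.796364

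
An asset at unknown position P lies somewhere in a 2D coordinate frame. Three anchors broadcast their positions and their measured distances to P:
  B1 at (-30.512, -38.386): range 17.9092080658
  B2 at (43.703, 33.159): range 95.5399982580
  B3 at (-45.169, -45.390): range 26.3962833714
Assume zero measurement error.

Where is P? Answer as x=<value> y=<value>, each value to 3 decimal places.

x=-34.975 y=-21.042

eq1: (x + 30.512)² + (y + 38.386)² = 17.9092080658²
eq2: (x − 43.703)² + (y − 33.159)² = 95.5399982580²
eq3: (x + 45.169)² + (y + 45.390)² = 26.3962833714²
eq2−eq3, eq2−eq1 (x²,y² cancel):
  -177.744·x − 157.098·y = 9522.146662
  -148.430·x − 143.090·y = 8202.147184
det = -177.744·-143.090 − -157.098·-148.430 = 2115.332820
x = (9522.146662·-143.090 − -157.098·8202.147184) / 2115.332820 = -34.974661
y = (-177.744·8202.147184 − 9522.146662·-148.430) / 2115.332820 = -21.041710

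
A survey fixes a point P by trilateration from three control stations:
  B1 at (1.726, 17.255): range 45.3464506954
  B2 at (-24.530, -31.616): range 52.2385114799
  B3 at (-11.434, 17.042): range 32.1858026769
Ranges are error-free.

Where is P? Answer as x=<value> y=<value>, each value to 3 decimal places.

x=-43.620 y=17.010

eq1: (x − 1.726)² + (y − 17.255)² = 45.3464506954²
eq2: (x + 24.530)² + (y + 31.616)² = 52.2385114799²
eq3: (x + 11.434)² + (y − 17.042)² = 32.1858026769²
eq1−eq2, eq1−eq3 (x²,y² cancel):
  -52.512·x − 97.742·y = 628.016764
  -26.320·x − 0.426·y = 1140.826716
det = -52.512·-0.426 − -97.742·-26.320 = -2550.199328
x = (628.016764·-0.426 − -97.742·1140.826716) / -2550.199328 = -43.619786
y = (-52.512·1140.826716 − 628.016764·-26.320) / -2550.199328 = 17.009530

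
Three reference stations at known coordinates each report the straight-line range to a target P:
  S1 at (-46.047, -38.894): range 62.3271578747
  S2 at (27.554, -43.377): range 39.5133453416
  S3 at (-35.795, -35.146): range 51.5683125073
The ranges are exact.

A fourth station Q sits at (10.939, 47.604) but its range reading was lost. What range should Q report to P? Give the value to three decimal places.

56.413

eq1: (x + 46.047)² + (y + 38.894)² = 62.3271578747²
eq2: (x − 27.554)² + (y + 43.377)² = 39.5133453416²
eq3: (x + 35.795)² + (y + 35.146)² = 51.5683125073²
eq1−eq2, eq1−eq3 (x²,y² cancel):
  147.202·x − 8.966·y = 1331.087749
  20.504·x + 7.496·y = 108.837650
det = 147.202·7.496 − -8.966·20.504 = 1287.265056
x = (1331.087749·7.496 − -8.966·108.837650) / 1287.265056 = 8.509259
y = (147.202·108.837650 − 1331.087749·20.504) / 1287.265056 = -8.756164
|P − Q| = √((8.509259 − 10.939)² + (-8.756164 − 47.604)²) = 56.412514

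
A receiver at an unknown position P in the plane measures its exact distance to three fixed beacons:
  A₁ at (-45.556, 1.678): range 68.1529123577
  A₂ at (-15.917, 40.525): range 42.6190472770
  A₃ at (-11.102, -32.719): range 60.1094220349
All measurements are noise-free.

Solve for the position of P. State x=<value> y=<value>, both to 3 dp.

eq1: (x + 45.556)² + (y − 1.678)² = 68.1529123577²
eq2: (x + 15.917)² + (y − 40.525)² = 42.6190472770²
eq3: (x + 11.102)² + (y + 32.719)² = 60.1094220349²
eq2−eq1, eq2−eq3 (x²,y² cancel):
  -59.278·x − 77.694·y = -2645.897966
  9.630·x − 146.488·y = -2498.598576
det = -59.278·-146.488 − -77.694·9.630 = 9431.708884
x = (-2645.897966·-146.488 − -77.694·-2498.598576) / 9431.708884 = 20.512315
y = (-59.278·-2498.598576 − -2645.897966·9.630) / 9431.708884 = 18.405140

x=20.512 y=18.405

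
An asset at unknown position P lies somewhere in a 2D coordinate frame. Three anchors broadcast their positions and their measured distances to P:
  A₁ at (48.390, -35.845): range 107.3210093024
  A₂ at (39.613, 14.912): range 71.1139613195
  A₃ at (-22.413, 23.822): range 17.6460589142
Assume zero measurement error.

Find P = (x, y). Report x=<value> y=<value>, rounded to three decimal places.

eq1: (x − 48.390)² + (y + 35.845)² = 107.3210093024²
eq2: (x − 39.613)² + (y − 14.912)² = 71.1139613195²
eq3: (x + 22.413)² + (y − 23.822)² = 17.6460589142²
eq1−eq2, eq1−eq3 (x²,y² cancel):
  -17.554·x + 101.514·y = 4625.704931
  -141.606·x + 119.334·y = 8649.789770
det = -17.554·119.334 − 101.514·-141.606 = 12280.202448
x = (4625.704931·119.334 − 101.514·8649.789770) / 12280.202448 = -26.552566
y = (-17.554·8649.789770 − 4625.704931·-141.606) / 12280.202448 = 40.975641

x=-26.553 y=40.976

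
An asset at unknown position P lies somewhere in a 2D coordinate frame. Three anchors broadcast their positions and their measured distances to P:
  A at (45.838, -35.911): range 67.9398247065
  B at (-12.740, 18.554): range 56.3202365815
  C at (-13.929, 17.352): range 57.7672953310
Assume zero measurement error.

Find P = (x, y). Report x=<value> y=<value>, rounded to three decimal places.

x=41.972 y=31.919

eq1: (x − 45.838)² + (y + 35.911)² = 67.9398247065²
eq2: (x + 12.740)² + (y − 18.554)² = 56.3202365815²
eq3: (x + 13.929)² + (y − 17.352)² = 57.7672953310²
eq1−eq3, eq1−eq2 (x²,y² cancel):
  -119.534·x + 106.526·y = -1616.853849
  -117.156·x + 108.930·y = -1440.312916
det = -119.534·108.930 − 106.526·-117.156 = -540.678564
x = (-1616.853849·108.930 − 106.526·-1440.312916) / -540.678564 = 41.971547
y = (-119.534·-1440.312916 − -1616.853849·-117.156) / -540.678564 = 31.918716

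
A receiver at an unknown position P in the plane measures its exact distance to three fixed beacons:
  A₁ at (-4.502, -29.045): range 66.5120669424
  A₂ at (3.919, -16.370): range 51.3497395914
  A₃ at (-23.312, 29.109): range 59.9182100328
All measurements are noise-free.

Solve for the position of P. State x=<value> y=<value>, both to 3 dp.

eq1: (x + 4.502)² + (y + 29.045)² = 66.5120669424²
eq2: (x − 3.919)² + (y + 16.370)² = 51.3497395914²
eq3: (x + 23.312)² + (y − 29.109)² = 59.9182100328²
eq2−eq3, eq2−eq1 (x²,y² cancel):
  -54.462·x + 90.958·y = 154.051627
  -16.842·x − 25.350·y = -1206.514725
det = -54.462·-25.350 − 90.958·-16.842 = 2912.526336
x = (154.051627·-25.350 − 90.958·-1206.514725) / 2912.526336 = 36.338541
y = (-54.462·-1206.514725 − 154.051627·-16.842) / 2912.526336 = 23.451717

x=36.339 y=23.452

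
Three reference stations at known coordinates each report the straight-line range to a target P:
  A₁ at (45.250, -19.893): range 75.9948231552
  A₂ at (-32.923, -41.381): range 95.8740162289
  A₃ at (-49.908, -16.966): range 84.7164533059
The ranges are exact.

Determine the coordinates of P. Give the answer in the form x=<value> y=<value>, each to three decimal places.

x=7.011 y=45.780

eq1: (x − 45.250)² + (y + 19.893)² = 75.9948231552²
eq2: (x + 32.923)² + (y + 41.381)² = 95.8740162289²
eq3: (x + 49.908)² + (y + 16.966)² = 84.7164533059²
eq3−eq2, eq3−eq1 (x²,y² cancel):
  33.970·x − 48.830·y = -1997.292057
  190.316·x − 5.854·y = 1066.304643
det = 33.970·-5.854 − -48.830·190.316 = 9094.269900
x = (-1997.292057·-5.854 − -48.830·1066.304643) / 9094.269900 = 7.010986
y = (33.970·1066.304643 − -1997.292057·190.316) / 9094.269900 = 45.780366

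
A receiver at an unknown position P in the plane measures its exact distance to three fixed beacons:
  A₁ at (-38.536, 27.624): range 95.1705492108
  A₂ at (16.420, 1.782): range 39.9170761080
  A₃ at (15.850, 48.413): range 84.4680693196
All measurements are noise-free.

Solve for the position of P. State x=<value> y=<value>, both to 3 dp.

x=33.901 y=-34.104

eq1: (x + 38.536)² + (y − 27.624)² = 95.1705492108²
eq2: (x − 16.420)² + (y − 1.782)² = 39.9170761080²
eq3: (x − 15.850)² + (y − 48.413)² = 84.4680693196²
eq1−eq3, eq1−eq2 (x²,y² cancel):
  108.772·x + 41.578·y = 2269.511100
  109.912·x − 51.684·y = 5488.743724
det = 108.772·-51.684 − 41.578·109.912 = -10191.693184
x = (2269.511100·-51.684 − 41.578·5488.743724) / -10191.693184 = 33.900981
y = (108.772·5488.743724 − 2269.511100·109.912) / -10191.693184 = -34.103767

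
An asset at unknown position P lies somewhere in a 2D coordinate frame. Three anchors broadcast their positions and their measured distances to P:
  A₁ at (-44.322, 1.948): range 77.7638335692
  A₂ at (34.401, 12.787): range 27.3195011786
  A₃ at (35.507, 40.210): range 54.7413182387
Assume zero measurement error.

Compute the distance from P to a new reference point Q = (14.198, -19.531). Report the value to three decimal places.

18.243

eq1: (x + 44.322)² + (y − 1.948)² = 77.7638335692²
eq2: (x − 34.401)² + (y − 12.787)² = 27.3195011786²
eq3: (x − 35.507)² + (y − 40.210)² = 54.7413182387²
eq1−eq3, eq1−eq2 (x²,y² cancel):
  159.658·x + 76.524·y = 3959.958650
  157.446·x + 21.678·y = 4679.560449
det = 159.658·21.678 − 76.524·157.446 = -8587.331580
x = (3959.958650·21.678 − 76.524·4679.560449) / -8587.331580 = 31.704226
y = (159.658·4679.560449 − 3959.958650·157.446) / -8587.331580 = -14.399073
|P − Q| = √((31.704226 − 14.198)² + (-14.399073 − -19.531)²) = 18.242933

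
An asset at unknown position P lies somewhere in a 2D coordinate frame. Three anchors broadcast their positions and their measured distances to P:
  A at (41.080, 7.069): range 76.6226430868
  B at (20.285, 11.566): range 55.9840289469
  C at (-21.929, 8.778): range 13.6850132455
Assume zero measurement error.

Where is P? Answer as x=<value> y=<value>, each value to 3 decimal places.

eq1: (x − 41.080)² + (y − 7.069)² = 76.6226430868²
eq2: (x − 20.285)² + (y − 11.566)² = 55.9840289469²
eq3: (x + 21.929)² + (y − 8.778)² = 13.6850132455²
eq1−eq3, eq1−eq2 (x²,y² cancel):
  -126.018·x + 3.418·y = 4504.147010
  -41.590·x + 8.994·y = 1544.534356
det = -126.018·8.994 − 3.418·-41.590 = -991.251272
x = (4504.147010·8.994 − 3.418·1544.534356) / -991.251272 = -35.542027
y = (-126.018·1544.534356 − 4504.147010·-41.590) / -991.251272 = 7.376189

x=-35.542 y=7.376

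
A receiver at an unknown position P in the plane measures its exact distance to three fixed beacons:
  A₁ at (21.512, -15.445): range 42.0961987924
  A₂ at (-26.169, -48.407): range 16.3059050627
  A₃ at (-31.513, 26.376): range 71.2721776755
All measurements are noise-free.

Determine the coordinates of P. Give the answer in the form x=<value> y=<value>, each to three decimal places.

x=-11.200 y=-41.940

eq1: (x − 21.512)² + (y + 15.445)² = 42.0961987924²
eq2: (x + 26.169)² + (y + 48.407)² = 16.3059050627²
eq3: (x + 31.513)² + (y − 26.376)² = 71.2721776755²
eq2−eq1, eq2−eq3 (x²,y² cancel):
  95.362·x + 65.924·y = -3832.947454
  -10.688·x + 149.566·y = -6153.132436
det = 95.362·149.566 − 65.924·-10.688 = 14967.508604
x = (-3832.947454·149.566 − 65.924·-6153.132436) / 14967.508604 = -11.200228
y = (95.362·-6153.132436 − -3832.947454·-10.688) / 14967.508604 = -41.940284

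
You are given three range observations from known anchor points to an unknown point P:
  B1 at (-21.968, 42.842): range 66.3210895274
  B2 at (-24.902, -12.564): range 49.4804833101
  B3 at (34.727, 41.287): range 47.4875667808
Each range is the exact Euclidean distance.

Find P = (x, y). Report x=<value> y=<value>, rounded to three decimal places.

eq1: (x + 21.968)² + (y − 42.842)² = 66.3210895274²
eq2: (x + 24.902)² + (y + 12.564)² = 49.4804833101²
eq3: (x − 34.727)² + (y − 41.287)² = 47.4875667808²
eq2−eq3, eq2−eq1 (x²,y² cancel):
  119.258·x + 107.702·y = 2325.866428
  5.868·x + 110.812·y = -410.102399
det = 119.258·110.812 − 107.702·5.868 = 12583.222160
x = (2325.866428·110.812 − 107.702·-410.102399) / 12583.222160 = 23.992484
y = (119.258·-410.102399 − 2325.866428·5.868) / 12583.222160 = -4.971396

x=23.992 y=-4.971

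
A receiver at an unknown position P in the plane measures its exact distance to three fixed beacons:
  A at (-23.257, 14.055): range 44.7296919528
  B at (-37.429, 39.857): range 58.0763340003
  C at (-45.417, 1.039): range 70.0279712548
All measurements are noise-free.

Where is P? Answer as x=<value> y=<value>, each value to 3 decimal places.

eq1: (x + 23.257)² + (y − 14.055)² = 44.7296919528²
eq2: (x + 37.429)² + (y − 39.857)² = 58.0763340003²
eq3: (x + 45.417)² + (y − 1.039)² = 70.0279712548²
eq2−eq3, eq2−eq1 (x²,y² cancel):
  -15.976·x − 77.636·y = -2456.783267
  28.344·x − 51.604·y = -878.964187
det = -15.976·-51.604 − -77.636·28.344 = 3024.940288
x = (-2456.783267·-51.604 − -77.636·-878.964187) / 3024.940288 = 19.352640
y = (-15.976·-878.964187 − -2456.783267·28.344) / 3024.940288 = 27.662495

x=19.353 y=27.662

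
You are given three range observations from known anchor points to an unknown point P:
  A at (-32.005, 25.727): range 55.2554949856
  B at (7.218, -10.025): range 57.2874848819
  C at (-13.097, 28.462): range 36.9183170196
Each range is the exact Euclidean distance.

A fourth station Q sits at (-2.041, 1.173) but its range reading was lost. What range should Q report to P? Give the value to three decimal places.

eq1: (x + 32.005)² + (y − 25.727)² = 55.2554949856²
eq2: (x − 7.218)² + (y + 10.025)² = 57.2874848819²
eq3: (x + 13.097)² + (y − 28.462)² = 36.9183170196²
eq3−eq1, eq3−eq2 (x²,y² cancel):
  -37.816·x − 5.470·y = -985.625894
  40.630·x − 76.974·y = -2747.910497
det = -37.816·-76.974 − -5.470·40.630 = 3133.094884
x = (-985.625894·-76.974 − -5.470·-2747.910497) / 3133.094884 = 19.417381
y = (-37.816·-2747.910497 − -985.625894·40.630) / 3133.094884 = 45.948485
|P − Q| = √((19.417381 − -2.041)² + (45.948485 − 1.173)²) = 49.651850

49.652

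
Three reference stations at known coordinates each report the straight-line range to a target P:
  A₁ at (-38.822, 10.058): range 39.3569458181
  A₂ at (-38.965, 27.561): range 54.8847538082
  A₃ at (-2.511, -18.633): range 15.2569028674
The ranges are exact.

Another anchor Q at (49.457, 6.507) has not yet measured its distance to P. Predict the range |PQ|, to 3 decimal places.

eq1: (x + 38.822)² + (y − 10.058)² = 39.3569458181²
eq2: (x + 38.965)² + (y − 27.561)² = 54.8847538082²
eq3: (x + 2.511)² + (y + 18.633)² = 15.2569028674²
eq1−eq2, eq1−eq3 (x²,y² cancel):
  -0.286·x + 35.006·y = -793.798118
  72.622·x − 57.382·y = 61.378861
det = -0.286·-57.382 − 35.006·72.622 = -2525.794480
x = (-793.798118·-57.382 − 35.006·61.378861) / -2525.794480 = -17.183146
y = (-0.286·61.378861 − -793.798118·72.622) / -2525.794480 = -22.816446
|P − Q| = √((-17.183146 − 49.457)² + (-22.816446 − 6.507)²) = 72.806411

72.806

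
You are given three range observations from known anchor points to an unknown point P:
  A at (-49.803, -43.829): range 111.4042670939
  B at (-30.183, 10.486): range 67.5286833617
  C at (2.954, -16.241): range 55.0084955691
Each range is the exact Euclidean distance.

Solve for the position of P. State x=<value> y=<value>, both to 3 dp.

eq1: (x + 49.803)² + (y + 43.829)² = 111.4042670939²
eq2: (x + 30.183)² + (y − 10.486)² = 67.5286833617²
eq3: (x − 2.954)² + (y + 16.241)² = 55.0084955691²
eq3−eq2, eq3−eq1 (x²,y² cancel):
  -66.274·x + 53.454·y = -785.715004
  -105.514·x − 55.176·y = -5256.152289
det = -66.274·-55.176 − 53.454·-105.514 = 9296.879580
x = (-785.715004·-55.176 − 53.454·-5256.152289) / 9296.879580 = 34.884283
y = (-66.274·-5256.152289 − -785.715004·-105.514) / 9296.879580 = 28.551763

x=34.884 y=28.552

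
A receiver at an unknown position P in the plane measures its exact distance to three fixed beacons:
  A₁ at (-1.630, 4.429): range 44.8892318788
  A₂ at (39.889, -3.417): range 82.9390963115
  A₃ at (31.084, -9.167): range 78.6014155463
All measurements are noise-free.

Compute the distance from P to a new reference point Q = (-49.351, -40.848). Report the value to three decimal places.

eq1: (x + 1.630)² + (y − 4.429)² = 44.8892318788²
eq2: (x − 39.889)² + (y + 3.417)² = 82.9390963115²
eq3: (x − 31.084)² + (y + 9.167)² = 78.6014155463²
eq3−eq2, eq3−eq1 (x²,y² cancel):
  17.610·x + 11.500·y = -148.151906
  -65.428·x + 27.192·y = 3135.163383
det = 17.610·27.192 − 11.500·-65.428 = 1231.273120
x = (-148.151906·27.192 − 11.500·3135.163383) / 1231.273120 = -32.554049
y = (17.610·3135.163383 − -148.151906·-65.428) / 1231.273120 = 36.967382
|P − Q| = √((-32.554049 − -49.351)² + (36.967382 − -40.848)²) = 79.607608

79.608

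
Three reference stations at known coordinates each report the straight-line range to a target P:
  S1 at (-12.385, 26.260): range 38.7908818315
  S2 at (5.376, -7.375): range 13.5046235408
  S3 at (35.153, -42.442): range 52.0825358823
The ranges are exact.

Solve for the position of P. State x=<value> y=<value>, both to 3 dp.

eq1: (x + 12.385)² + (y − 26.260)² = 38.7908818315²
eq2: (x − 5.376)² + (y + 7.375)² = 13.5046235408²
eq3: (x − 35.153)² + (y + 42.442)² = 52.0825358823²
eq2−eq3, eq2−eq1 (x²,y² cancel):
  59.554·x − 70.134·y = 423.549085
  -35.522·x + 67.270·y = -562.673832
det = 59.554·67.270 − -70.134·-35.522 = 1514.897632
x = (423.549085·67.270 − -70.134·-562.673832) / 1514.897632 = -7.241690
y = (59.554·-562.673832 − 423.549085·-35.522) / 1514.897632 = -12.188392

x=-7.242 y=-12.188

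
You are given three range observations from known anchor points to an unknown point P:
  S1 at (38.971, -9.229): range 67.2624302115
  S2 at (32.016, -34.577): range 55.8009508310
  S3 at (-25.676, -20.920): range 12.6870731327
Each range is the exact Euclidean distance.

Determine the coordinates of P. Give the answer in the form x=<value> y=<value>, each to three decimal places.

x=-23.774 y=-33.464

eq1: (x − 38.971)² + (y + 9.229)² = 67.2624302115²
eq2: (x − 32.016)² + (y + 34.577)² = 55.8009508310²
eq3: (x + 25.676)² + (y + 20.920)² = 12.6870731327²
eq2−eq3, eq2−eq1 (x²,y² cancel):
  -115.384·x + 27.314·y = 1829.094480
  13.910·x + 50.696·y = -2027.168307
det = -115.384·50.696 − 27.314·13.910 = -6229.445004
x = (1829.094480·50.696 − 27.314·-2027.168307) / -6229.445004 = -23.773843
y = (-115.384·-2027.168307 − 1829.094480·13.910) / -6229.445004 = -33.463669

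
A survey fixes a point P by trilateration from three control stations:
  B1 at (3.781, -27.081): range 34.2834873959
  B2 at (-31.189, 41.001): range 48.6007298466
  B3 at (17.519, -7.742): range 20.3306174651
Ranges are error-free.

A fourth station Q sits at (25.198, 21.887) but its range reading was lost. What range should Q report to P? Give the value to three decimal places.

26.006

eq1: (x − 3.781)² + (y + 27.081)² = 34.2834873959²
eq2: (x + 31.189)² + (y − 41.001)² = 48.6007298466²
eq3: (x − 17.519)² + (y + 7.742)² = 20.3306174651²
eq3−eq1, eq3−eq2 (x²,y² cancel):
  -27.476·x − 38.678·y = -381.200905
  -97.416·x + 97.486·y = 338.284862
det = -27.476·97.486 − -38.678·-97.416 = -6446.381384
x = (-381.200905·97.486 − -38.678·338.284862) / -6446.381384 = 3.735052
y = (-27.476·338.284862 − -381.200905·-97.416) / -6446.381384 = 7.202457
|P − Q| = √((3.735052 − 25.198)² + (7.202457 − 21.887)²) = 26.005652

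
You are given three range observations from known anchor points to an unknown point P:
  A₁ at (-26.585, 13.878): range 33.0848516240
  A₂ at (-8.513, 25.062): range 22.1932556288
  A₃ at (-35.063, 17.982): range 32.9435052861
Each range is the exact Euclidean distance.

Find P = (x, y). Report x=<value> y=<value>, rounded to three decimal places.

eq1: (x + 26.585)² + (y − 13.878)² = 33.0848516240²
eq2: (x + 8.513)² + (y − 25.062)² = 22.1932556288²
eq3: (x + 35.063)² + (y − 17.982)² = 32.9435052861²
eq1−eq2, eq1−eq3 (x²,y² cancel):
  36.144·x + 22.368·y = 403.280716
  -16.956·x + 8.208·y = 662.738050
det = 36.144·8.208 − 22.368·-16.956 = 675.941760
x = (403.280716·8.208 − 22.368·662.738050) / 675.941760 = -17.034007
y = (36.144·662.738050 − 403.280716·-16.956) / 675.941760 = 45.554268

x=-17.034 y=45.554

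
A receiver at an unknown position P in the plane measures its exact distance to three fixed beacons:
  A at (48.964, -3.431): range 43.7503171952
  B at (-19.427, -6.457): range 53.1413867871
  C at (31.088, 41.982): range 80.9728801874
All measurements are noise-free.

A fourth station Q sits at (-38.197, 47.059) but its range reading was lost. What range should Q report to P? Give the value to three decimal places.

105.202

eq1: (x − 48.964)² + (y + 3.431)² = 43.7503171952²
eq2: (x + 19.427)² + (y + 6.457)² = 53.1413867871²
eq3: (x − 31.088)² + (y − 41.982)² = 80.9728801874²
eq2−eq1, eq2−eq3 (x²,y² cancel):
  136.782·x + 6.052·y = 2900.060614
  101.030·x + 96.878·y = -1422.749446
det = 136.782·96.878 − 6.052·101.030 = 12639.733036
x = (2900.060614·96.878 − 6.052·-1422.749446) / 12639.733036 = 22.908914
y = (136.782·-1422.749446 − 2900.060614·101.030) / 12639.733036 = -38.576736
|P − Q| = √((22.908914 − -38.197)² + (-38.576736 − 47.059)²) = 105.201767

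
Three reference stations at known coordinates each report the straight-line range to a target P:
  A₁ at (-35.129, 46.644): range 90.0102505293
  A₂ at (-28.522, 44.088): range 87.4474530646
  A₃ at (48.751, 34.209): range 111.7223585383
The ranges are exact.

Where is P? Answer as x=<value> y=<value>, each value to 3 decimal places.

x=-31.710 y=-43.301

eq1: (x + 35.129)² + (y − 46.644)² = 90.0102505293²
eq2: (x + 28.522)² + (y − 44.088)² = 87.4474530646²
eq3: (x − 48.751)² + (y − 34.209)² = 111.7223585383²
eq1−eq3, eq1−eq2 (x²,y² cancel):
  167.760·x − 24.870·y = -4242.833892
  13.214·x − 5.112·y = -197.664996
det = 167.760·-5.112 − -24.870·13.214 = -528.956940
x = (-4242.833892·-5.112 − -24.870·-197.664996) / -528.956940 = -31.710404
y = (167.760·-197.664996 − -4242.833892·13.214) / -528.956940 = -43.301308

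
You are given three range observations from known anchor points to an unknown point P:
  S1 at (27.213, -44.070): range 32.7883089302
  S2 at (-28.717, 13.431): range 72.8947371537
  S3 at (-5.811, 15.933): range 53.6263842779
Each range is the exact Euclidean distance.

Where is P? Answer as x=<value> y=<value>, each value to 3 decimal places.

x=39.027 y=-13.484

eq1: (x − 27.213)² + (y + 44.070)² = 32.7883089302²
eq2: (x + 28.717)² + (y − 13.431)² = 72.8947371537²
eq3: (x + 5.811)² + (y − 15.933)² = 53.6263842779²
eq2−eq3, eq2−eq1 (x²,y² cancel):
  45.812·x + 5.004·y = 1720.423974
  111.860·x − 115.002·y = 5916.223921
det = 45.812·-115.002 − 5.004·111.860 = -5828.219064
x = (1720.423974·-115.002 − 5.004·5916.223921) / -5828.219064 = 39.026842
y = (45.812·5916.223921 − 1720.423974·111.860) / -5828.219064 = -13.483952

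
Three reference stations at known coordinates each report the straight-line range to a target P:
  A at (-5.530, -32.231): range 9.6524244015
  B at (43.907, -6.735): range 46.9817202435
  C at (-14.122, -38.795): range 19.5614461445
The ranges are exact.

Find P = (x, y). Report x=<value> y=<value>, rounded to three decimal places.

x=4.108 y=-31.701

eq1: (x + 5.530)² + (y + 32.231)² = 9.6524244015²
eq2: (x − 43.907)² + (y + 6.735)² = 46.9817202435²
eq3: (x + 14.122)² + (y + 38.795)² = 19.5614461445²
eq1−eq3, eq1−eq2 (x²,y² cancel):
  -17.184·x − 13.128·y = 345.583770
  98.874·x + 50.992·y = -1210.346127
det = -17.184·50.992 − -13.128·98.874 = 421.771344
x = (345.583770·50.992 − -13.128·-1210.346127) / 421.771344 = 4.107874
y = (-17.184·-1210.346127 − 345.583770·98.874) / 421.771344 = -31.701210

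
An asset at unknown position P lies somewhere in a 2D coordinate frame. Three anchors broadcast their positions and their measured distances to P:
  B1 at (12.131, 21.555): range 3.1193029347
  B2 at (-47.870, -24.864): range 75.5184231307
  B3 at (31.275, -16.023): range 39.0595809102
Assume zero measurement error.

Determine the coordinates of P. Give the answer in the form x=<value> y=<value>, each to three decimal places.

x=13.703 y=18.861

eq1: (x − 12.131)² + (y − 21.555)² = 3.1193029347²
eq2: (x + 47.870)² + (y + 24.864)² = 75.5184231307²
eq3: (x − 31.275)² + (y + 16.023)² = 39.0595809102²
eq1−eq2, eq1−eq3 (x²,y² cancel):
  -120.002·x − 92.838·y = -3395.325971
  38.288·x − 75.156·y = -892.837842
det = -120.002·-75.156 − -92.838·38.288 = 12573.451656
x = (-3395.325971·-75.156 − -92.838·-892.837842) / 12573.451656 = 13.702668
y = (-120.002·-892.837842 − -3395.325971·38.288) / 12573.451656 = 18.860578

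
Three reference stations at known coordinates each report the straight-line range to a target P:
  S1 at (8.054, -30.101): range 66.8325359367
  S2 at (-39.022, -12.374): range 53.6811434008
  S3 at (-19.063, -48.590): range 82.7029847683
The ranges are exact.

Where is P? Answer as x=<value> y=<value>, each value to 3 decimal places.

x=-11.602 y=33.776

eq1: (x − 8.054)² + (y + 30.101)² = 66.8325359367²
eq2: (x + 39.022)² + (y + 12.374)² = 53.6811434008²
eq3: (x + 19.063)² + (y + 48.590)² = 82.7029847683²
eq3−eq1, eq3−eq2 (x²,y² cancel):
  54.234·x + 36.978·y = 619.746878
  -39.918·x + 72.432·y = 2909.564824
det = 54.234·72.432 − 36.978·-39.918 = 5404.364892
x = (619.746878·72.432 − 36.978·2909.564824) / 5404.364892 = -11.601804
y = (54.234·2909.564824 − 619.746878·-39.918) / 5404.364892 = 33.775735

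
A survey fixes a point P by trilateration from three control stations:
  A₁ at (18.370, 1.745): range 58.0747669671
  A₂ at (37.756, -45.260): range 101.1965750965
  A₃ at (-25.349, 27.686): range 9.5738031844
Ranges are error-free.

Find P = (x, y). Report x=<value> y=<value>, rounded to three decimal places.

x=-34.654 y=25.433

eq1: (x − 18.370)² + (y − 1.745)² = 58.0747669671²
eq2: (x − 37.756)² + (y + 45.260)² = 101.1965750965²
eq3: (x + 25.349)² + (y − 27.686)² = 9.5738031844²
eq1−eq3, eq1−eq2 (x²,y² cancel):
  -87.438·x + 51.882·y = 4349.605323
  38.772·x − 94.010·y = -3734.587042
det = -87.438·-94.010 − 51.882·38.772 = 6208.477476
x = (4349.605323·-94.010 − 51.882·-3734.587042) / 6208.477476 = -34.653996
y = (-87.438·-3734.587042 − 4349.605323·38.772) / 6208.477476 = 25.433276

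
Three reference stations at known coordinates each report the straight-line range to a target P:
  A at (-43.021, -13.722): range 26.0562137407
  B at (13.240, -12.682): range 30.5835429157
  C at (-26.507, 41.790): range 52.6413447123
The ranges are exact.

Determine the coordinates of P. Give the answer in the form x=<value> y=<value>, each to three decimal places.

x=-17.228 y=-10.027

eq1: (x + 43.021)² + (y + 13.722)² = 26.0562137407²
eq2: (x − 13.240)² + (y + 12.682)² = 30.5835429157²
eq3: (x + 26.507)² + (y − 41.790)² = 52.6413447123²
eq3−eq1, eq3−eq2 (x²,y² cancel):
  -33.028·x − 111.024·y = 1682.259475
  79.494·x − 108.944·y = -277.136349
det = -33.028·-108.944 − -111.024·79.494 = 12423.944288
x = (1682.259475·-108.944 − -111.024·-277.136349) / 12423.944288 = -17.228093
y = (-33.028·-277.136349 − 1682.259475·79.494) / 12423.944288 = -10.027112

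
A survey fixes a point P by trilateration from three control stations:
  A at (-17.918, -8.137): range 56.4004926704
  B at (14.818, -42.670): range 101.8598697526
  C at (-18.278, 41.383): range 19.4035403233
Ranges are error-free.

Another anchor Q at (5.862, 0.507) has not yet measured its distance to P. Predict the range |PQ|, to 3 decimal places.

eq1: (x + 17.918)² + (y + 8.137)² = 56.4004926704²
eq2: (x − 14.818)² + (y + 42.670)² = 101.8598697526²
eq3: (x + 18.278)² + (y − 41.383)² = 19.4035403233²
eq2−eq1, eq2−eq3 (x²,y² cancel):
  -65.472·x + 69.066·y = 5541.380962
  -66.192·x + 168.106·y = 10005.271638
det = -65.472·168.106 − 69.066·-66.192 = -6434.619360
x = (5541.380962·168.106 − 69.066·10005.271638) / -6434.619360 = -37.378326
y = (-65.472·10005.271638 − 5541.380962·-66.192) / -6434.619360 = 44.799861
|P − Q| = √((-37.378326 − 5.862)² + (44.799861 − 0.507)²) = 61.899785

61.900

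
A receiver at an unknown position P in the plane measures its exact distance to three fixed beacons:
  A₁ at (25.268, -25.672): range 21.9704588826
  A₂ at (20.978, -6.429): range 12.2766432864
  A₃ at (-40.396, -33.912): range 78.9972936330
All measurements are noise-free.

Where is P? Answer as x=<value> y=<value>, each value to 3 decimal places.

x=33.191 y=-5.180

eq1: (x − 25.268)² + (y + 25.672)² = 21.9704588826²
eq2: (x − 20.978)² + (y + 6.429)² = 12.2766432864²
eq3: (x + 40.396)² + (y + 33.912)² = 78.9972936330²
eq2−eq1, eq2−eq3 (x²,y² cancel):
  8.580·x − 38.486·y = 484.129790
  -122.748·x − 54.966·y = -3789.404396
det = 8.580·-54.966 − -38.486·-122.748 = -5195.687808
x = (484.129790·-54.966 − -38.486·-3789.404396) / -5195.687808 = 33.190927
y = (8.580·-3789.404396 − 484.129790·-122.748) / -5195.687808 = -5.179848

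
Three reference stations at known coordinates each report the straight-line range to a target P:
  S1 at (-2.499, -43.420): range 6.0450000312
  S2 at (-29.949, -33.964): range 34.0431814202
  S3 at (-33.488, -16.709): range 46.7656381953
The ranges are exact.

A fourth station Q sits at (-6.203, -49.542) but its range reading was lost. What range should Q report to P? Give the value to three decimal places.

eq1: (x + 2.499)² + (y + 43.420)² = 6.0450000312²
eq2: (x + 29.949)² + (y + 33.964)² = 34.0431814202²
eq3: (x + 33.488)² + (y + 16.709)² = 46.7656381953²
eq2−eq3, eq2−eq1 (x²,y² cancel):
  -7.078·x + 34.510·y = -1677.945787
  54.900·x − 18.912·y = 963.441680
det = -7.078·-18.912 − 34.510·54.900 = -1760.739864
x = (-1677.945787·-18.912 − 34.510·963.441680) / -1760.739864 = 0.860469
y = (-7.078·963.441680 − -1677.945787·54.900) / -1760.739864 = -48.445534
|P − Q| = √((0.860469 − -6.203)² + (-48.445534 − -49.542)²) = 7.148065

7.148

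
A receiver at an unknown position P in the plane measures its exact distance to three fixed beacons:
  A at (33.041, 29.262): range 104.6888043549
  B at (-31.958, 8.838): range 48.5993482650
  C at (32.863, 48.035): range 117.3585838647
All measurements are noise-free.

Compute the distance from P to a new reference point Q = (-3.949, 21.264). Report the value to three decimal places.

73.062

eq1: (x − 33.041)² + (y − 29.262)² = 104.6888043549²
eq2: (x + 31.958)² + (y − 8.838)² = 48.5993482650²
eq3: (x − 32.863)² + (y − 48.035)² = 117.3585838647²
eq3−eq1, eq3−eq2 (x²,y² cancel):
  0.356·x − 37.546·y = 1373.925780
  -129.642·x − 78.394·y = 9123.226569
det = 0.356·-78.394 − -37.546·-129.642 = -4895.446796
x = (1373.925780·-78.394 − -37.546·9123.226569) / -4895.446796 = -47.969703
y = (0.356·9123.226569 − 1373.925780·-129.642) / -4895.446796 = -37.047968
|P − Q| = √((-47.969703 − -3.949)² + (-37.047968 − 21.264)²) = 73.062356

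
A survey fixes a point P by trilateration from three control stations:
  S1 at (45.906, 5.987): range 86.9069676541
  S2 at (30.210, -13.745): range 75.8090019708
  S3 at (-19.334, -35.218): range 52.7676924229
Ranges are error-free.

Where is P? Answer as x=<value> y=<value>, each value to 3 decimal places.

eq1: (x − 45.906)² + (y − 5.987)² = 86.9069676541²
eq2: (x − 30.210)² + (y + 13.745)² = 75.8090019708²
eq3: (x + 19.334)² + (y + 35.218)² = 52.7676924229²
eq3−eq1, eq3−eq2 (x²,y² cancel):
  130.480·x + 82.410·y = -4239.297738
  99.088·x + 42.946·y = -3475.117371
det = 130.480·42.946 − 82.410·99.088 = -2562.248000
x = (-4239.297738·42.946 − 82.410·-3475.117371) / -2562.248000 = -40.715630
y = (130.480·-3475.117371 − -4239.297738·99.088) / -2562.248000 = 13.023634

x=-40.716 y=13.024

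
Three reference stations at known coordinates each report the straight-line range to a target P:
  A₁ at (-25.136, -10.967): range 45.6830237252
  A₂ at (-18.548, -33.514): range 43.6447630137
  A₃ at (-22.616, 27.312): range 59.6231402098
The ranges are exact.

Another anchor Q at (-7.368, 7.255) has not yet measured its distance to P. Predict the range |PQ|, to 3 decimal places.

eq1: (x + 25.136)² + (y + 10.967)² = 45.6830237252²
eq2: (x + 18.548)² + (y + 33.514)² = 43.6447630137²
eq3: (x + 22.616)² + (y − 27.312)² = 59.6231402098²
eq3−eq2, eq3−eq1 (x²,y² cancel):
  8.136·x − 121.652·y = 1859.841210
  -5.040·x − 76.558·y = 962.644977
det = 8.136·-76.558 − -121.652·-5.040 = -1236.001968
x = (1859.841210·-76.558 − -121.652·962.644977) / -1236.001968 = 20.451453
y = (8.136·962.644977 − 1859.841210·-5.040) / -1236.001968 = -13.920430
|P − Q| = √((20.451453 − -7.368)² + (-13.920430 − 7.255)²) = 34.961705

34.962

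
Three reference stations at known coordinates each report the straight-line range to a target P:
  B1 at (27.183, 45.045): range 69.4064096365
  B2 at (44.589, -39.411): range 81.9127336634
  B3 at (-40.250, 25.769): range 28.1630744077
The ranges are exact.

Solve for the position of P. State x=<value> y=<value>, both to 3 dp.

eq1: (x − 27.183)² + (y − 45.045)² = 69.4064096365²
eq2: (x − 44.589)² + (y + 39.411)² = 81.9127336634²
eq3: (x + 40.250)² + (y − 25.769)² = 28.1630744077²
eq3−eq1, eq3−eq2 (x²,y² cancel):
  134.866·x + 38.552·y = -3540.227286
  169.678·x − 130.360·y = -4659.235195
det = 134.866·-130.360 − 38.552·169.678 = -24122.558016
x = (-3540.227286·-130.360 − 38.552·-4659.235195) / -24122.558016 = -26.577897
y = (134.866·-4659.235195 − -3540.227286·169.678) / -24122.558016 = 1.147214

x=-26.578 y=1.147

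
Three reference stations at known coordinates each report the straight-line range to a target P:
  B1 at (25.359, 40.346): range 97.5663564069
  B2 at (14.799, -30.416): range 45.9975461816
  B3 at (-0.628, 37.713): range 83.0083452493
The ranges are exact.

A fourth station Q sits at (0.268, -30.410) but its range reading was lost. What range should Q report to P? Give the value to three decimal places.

31.916

eq1: (x − 25.359)² + (y − 40.346)² = 97.5663564069²
eq2: (x − 14.799)² + (y + 30.416)² = 45.9975461816²
eq3: (x + 0.628)² + (y − 37.713)² = 83.0083452493²
eq1−eq3, eq1−eq2 (x²,y² cancel):
  -51.974·x − 5.266·y = 1780.594677
  -21.120·x − 141.524·y = 6276.684508
det = -51.974·-141.524 − -5.266·-21.120 = 7244.350456
x = (1780.594677·-141.524 − -5.266·6276.684508) / 7244.350456 = -30.222704
y = (-51.974·6276.684508 − 1780.594677·-21.120) / 7244.350456 = -39.840458
|P − Q| = √((-30.222704 − 0.268)² + (-39.840458 − -30.410)²) = 31.915773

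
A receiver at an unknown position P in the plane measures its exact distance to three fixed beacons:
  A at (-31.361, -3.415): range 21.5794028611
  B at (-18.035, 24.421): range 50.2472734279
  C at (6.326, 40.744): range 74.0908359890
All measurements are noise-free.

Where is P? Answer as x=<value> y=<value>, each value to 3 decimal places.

x=-28.273 y=-24.772

eq1: (x + 31.361)² + (y + 3.415)² = 21.5794028611²
eq2: (x + 18.035)² + (y − 24.421)² = 50.2472734279²
eq3: (x − 6.326)² + (y − 40.744)² = 74.0908359890²
eq1−eq2, eq1−eq3 (x²,y² cancel):
  26.652·x + 55.672·y = -2132.645939
  75.374·x + 88.318·y = -4318.864084
det = 26.652·88.318 − 55.672·75.374 = -1842.369992
x = (-2132.645939·88.318 − 55.672·-4318.864084) / -1842.369992 = -28.272702
y = (26.652·-4318.864084 − -2132.645939·75.374) / -1842.369992 = -24.772271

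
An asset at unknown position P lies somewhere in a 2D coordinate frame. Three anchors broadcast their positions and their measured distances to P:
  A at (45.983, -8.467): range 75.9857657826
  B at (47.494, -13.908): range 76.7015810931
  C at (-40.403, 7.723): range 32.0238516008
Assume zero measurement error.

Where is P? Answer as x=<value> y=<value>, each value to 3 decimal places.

eq1: (x − 45.983)² + (y + 8.467)² = 75.9857657826²
eq2: (x − 47.494)² + (y + 13.908)² = 76.7015810931²
eq3: (x + 40.403)² + (y − 7.723)² = 32.0238516008²
eq1−eq2, eq1−eq3 (x²,y² cancel):
  3.022·x − 10.882·y = 153.690181
  -172.772·x + 32.380·y = 4254.230290
det = 3.022·32.380 − -10.882·-172.772 = -1782.252544
x = (153.690181·32.380 − -10.882·4254.230290) / -1782.252544 = -28.767540
y = (3.022·4254.230290 − 153.690181·-172.772) / -1782.252544 = -22.112267

x=-28.768 y=-22.112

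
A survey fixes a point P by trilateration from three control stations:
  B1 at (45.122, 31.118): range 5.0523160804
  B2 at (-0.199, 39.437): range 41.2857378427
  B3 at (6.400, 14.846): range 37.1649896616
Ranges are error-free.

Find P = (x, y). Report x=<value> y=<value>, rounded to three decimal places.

x=40.108 y=30.499

eq1: (x − 45.122)² + (y − 31.118)² = 5.0523160804²
eq2: (x + 0.199)² + (y − 39.437)² = 41.2857378427²
eq3: (x − 6.400)² + (y − 14.846)² = 37.1649896616²
eq2−eq1, eq2−eq3 (x²,y² cancel):
  90.642·x − 16.638·y = 3127.994489
  13.198·x − 49.182·y = -970.677161
det = 90.642·-49.182 − -16.638·13.198 = -4238.366520
x = (3127.994489·-49.182 − -16.638·-970.677161) / -4238.366520 = 40.107704
y = (90.642·-970.677161 − 3127.994489·13.198) / -4238.366520 = 30.499342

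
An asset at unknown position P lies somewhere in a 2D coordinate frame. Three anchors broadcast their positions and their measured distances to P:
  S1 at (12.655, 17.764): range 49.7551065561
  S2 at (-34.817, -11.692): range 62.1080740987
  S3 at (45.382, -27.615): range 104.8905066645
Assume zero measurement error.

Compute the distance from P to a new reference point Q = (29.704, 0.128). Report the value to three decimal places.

74.194

eq1: (x − 12.655)² + (y − 17.764)² = 49.7551065561²
eq2: (x + 34.817)² + (y + 11.692)² = 62.1080740987²
eq3: (x − 45.382)² + (y + 27.615)² = 104.8905066645²
eq2−eq1, eq2−eq3 (x²,y² cancel):
  94.944·x + 58.912·y = 508.624608
  160.398·x − 31.846·y = -5671.417724
det = 94.944·-31.846 − 58.912·160.398 = -12472.953600
x = (508.624608·-31.846 − 58.912·-5671.417724) / -12472.953600 = -25.488502
y = (94.944·-5671.417724 − 508.624608·160.398) / -12472.953600 = 49.711518
|P − Q| = √((-25.488502 − 29.704)² + (49.711518 − 0.128)²) = 74.193918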